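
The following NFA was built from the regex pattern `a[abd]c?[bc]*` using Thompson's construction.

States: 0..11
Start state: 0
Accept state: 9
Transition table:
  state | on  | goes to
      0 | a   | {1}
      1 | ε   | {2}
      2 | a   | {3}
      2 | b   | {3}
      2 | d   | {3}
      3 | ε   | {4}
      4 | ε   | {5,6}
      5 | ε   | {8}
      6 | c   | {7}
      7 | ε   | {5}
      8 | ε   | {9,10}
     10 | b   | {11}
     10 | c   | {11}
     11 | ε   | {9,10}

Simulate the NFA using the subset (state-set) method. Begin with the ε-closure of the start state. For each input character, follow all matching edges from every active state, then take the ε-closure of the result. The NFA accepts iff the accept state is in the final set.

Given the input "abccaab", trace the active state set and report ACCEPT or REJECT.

initial (ε-close {0}): {0}
'a' @ 1: {1,2}
'b' @ 2: {3,4,5,6,8,9,10}  [accepting]
'c' @ 3: {5,7,8,9,10,11}  [accepting]
'c' @ 4: {9,10,11}  [accepting]
'a' @ 5: {}  — dead — no transitions
rest 'ab' ignored (set empty)
after full input: {}  (accept=9 not in)

Answer: REJECT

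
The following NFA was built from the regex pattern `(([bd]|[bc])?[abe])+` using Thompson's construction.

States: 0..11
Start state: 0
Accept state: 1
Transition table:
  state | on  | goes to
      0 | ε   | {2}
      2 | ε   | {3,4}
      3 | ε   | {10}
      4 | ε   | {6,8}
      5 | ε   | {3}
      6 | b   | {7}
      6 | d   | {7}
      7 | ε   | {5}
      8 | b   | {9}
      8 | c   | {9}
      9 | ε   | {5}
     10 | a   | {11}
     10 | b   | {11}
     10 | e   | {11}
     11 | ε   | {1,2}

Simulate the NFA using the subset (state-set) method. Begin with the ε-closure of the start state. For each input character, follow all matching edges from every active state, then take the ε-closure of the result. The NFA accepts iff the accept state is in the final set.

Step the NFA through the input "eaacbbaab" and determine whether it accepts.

Answer: ACCEPT

Steps:
start: ε-closure({0}) = {0,2,3,4,6,8,10}
'e' @ 1: {1,2,3,4,6,8,10,11}  ✓accept
'a' @ 2: {1,2,3,4,6,8,10,11}  ✓accept
'a' @ 3: {1,2,3,4,6,8,10,11}  ✓accept
'c' @ 4: {3,5,9,10}
'b' @ 5: {1,2,3,4,6,8,10,11}  ✓accept
'b' @ 6: {1,2,3,4,5,6,7,8,9,10,11}  ✓accept
'a' @ 7: {1,2,3,4,6,8,10,11}  ✓accept
'a' @ 8: {1,2,3,4,6,8,10,11}  ✓accept
'b' @ 9: {1,2,3,4,5,6,7,8,9,10,11}  ✓accept
end set {1,2,3,4,5,6,7,8,9,10,11} — state 1 in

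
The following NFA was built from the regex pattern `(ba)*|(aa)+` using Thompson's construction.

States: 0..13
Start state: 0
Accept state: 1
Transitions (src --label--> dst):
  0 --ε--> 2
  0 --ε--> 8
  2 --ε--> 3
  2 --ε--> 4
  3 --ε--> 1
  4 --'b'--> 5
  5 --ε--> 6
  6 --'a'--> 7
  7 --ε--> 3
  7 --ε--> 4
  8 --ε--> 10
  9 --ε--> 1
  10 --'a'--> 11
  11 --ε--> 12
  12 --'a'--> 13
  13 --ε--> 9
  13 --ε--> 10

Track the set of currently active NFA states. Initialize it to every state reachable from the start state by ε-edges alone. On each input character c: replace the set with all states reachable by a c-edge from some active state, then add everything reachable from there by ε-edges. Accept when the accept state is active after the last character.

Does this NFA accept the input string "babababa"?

S₀ = ε-closure({0}) = {0,1,2,3,4,8,10}
'b' @ 1: {5,6}
'a' @ 2: {1,3,4,7}  (accept∈set)
'b' @ 3: {5,6}
'a' @ 4: {1,3,4,7}  (accept∈set)
'b' @ 5: {5,6}
'a' @ 6: {1,3,4,7}  (accept∈set)
'b' @ 7: {5,6}
'a' @ 8: {1,3,4,7}  (accept∈set)
after full input: {1,3,4,7}  (accept=1 in)

Answer: ACCEPT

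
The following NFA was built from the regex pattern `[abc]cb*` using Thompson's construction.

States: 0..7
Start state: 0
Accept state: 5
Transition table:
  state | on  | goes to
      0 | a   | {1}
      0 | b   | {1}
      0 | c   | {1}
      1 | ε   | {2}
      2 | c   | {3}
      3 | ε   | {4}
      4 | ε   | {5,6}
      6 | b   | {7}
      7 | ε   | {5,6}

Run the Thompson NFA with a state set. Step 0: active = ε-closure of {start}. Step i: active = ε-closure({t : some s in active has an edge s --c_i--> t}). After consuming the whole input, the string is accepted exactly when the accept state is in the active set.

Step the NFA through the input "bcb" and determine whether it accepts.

Answer: ACCEPT

Trace:
S₀ = ε-closure({0}) = {0}
'b' @ 1: {1,2}
'c' @ 2: {3,4,5,6}  (accept∈set)
'b' @ 3: {5,6,7}  (accept∈set)
after full input: {5,6,7}  (accept=5 in)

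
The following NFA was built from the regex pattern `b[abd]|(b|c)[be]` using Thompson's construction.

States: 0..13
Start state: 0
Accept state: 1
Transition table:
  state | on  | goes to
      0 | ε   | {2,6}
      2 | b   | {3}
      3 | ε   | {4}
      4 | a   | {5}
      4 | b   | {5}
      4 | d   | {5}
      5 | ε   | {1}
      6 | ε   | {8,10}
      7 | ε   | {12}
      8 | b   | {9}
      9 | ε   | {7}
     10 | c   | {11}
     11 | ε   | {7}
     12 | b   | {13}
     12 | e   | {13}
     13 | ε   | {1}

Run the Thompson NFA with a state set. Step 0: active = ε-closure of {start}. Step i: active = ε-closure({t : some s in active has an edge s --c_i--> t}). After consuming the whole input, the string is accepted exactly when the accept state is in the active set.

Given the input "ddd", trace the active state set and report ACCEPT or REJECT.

start: ε-closure({0}) = {0,2,6,8,10}
'd' @ 1: {}  — dead — no transitions
rest 'dd' ignored (set empty)
after full input: {}  (accept=1 not in)

Answer: REJECT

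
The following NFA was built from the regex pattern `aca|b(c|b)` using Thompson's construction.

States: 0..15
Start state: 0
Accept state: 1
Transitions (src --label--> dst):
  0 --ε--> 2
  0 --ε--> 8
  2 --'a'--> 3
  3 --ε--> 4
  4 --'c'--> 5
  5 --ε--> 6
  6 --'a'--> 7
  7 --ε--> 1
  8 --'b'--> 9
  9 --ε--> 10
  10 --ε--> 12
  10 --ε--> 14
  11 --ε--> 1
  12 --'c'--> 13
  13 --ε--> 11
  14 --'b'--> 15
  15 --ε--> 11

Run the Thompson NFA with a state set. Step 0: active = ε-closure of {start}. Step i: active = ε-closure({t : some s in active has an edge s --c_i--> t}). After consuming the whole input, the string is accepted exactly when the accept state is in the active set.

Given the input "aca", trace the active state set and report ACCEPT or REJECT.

Answer: ACCEPT

Trace:
S₀ = ε-closure({0}) = {0,2,8}
'a' @ 1: {3,4}
'c' @ 2: {5,6}
'a' @ 3: {1,7}  ✓accept
final: {1,7}; accept 1 in set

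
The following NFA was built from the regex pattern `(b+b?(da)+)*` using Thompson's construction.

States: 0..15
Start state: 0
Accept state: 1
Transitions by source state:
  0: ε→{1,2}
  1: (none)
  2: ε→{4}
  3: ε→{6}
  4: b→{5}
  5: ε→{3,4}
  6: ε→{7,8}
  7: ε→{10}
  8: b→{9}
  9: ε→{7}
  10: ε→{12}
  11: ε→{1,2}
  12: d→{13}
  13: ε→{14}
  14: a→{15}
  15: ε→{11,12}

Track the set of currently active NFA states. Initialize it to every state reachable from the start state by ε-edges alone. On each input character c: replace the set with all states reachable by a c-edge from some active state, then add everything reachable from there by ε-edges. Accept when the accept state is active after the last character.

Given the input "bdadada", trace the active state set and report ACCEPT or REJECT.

Answer: ACCEPT

Steps:
S₀ = ε-closure({0}) = {0,1,2,4}
'b' @ 1: {3,4,5,6,7,8,10,12}
'd' @ 2: {13,14}
'a' @ 3: {1,2,4,11,12,15}  ✓accept
'd' @ 4: {13,14}
'a' @ 5: {1,2,4,11,12,15}  ✓accept
'd' @ 6: {13,14}
'a' @ 7: {1,2,4,11,12,15}  ✓accept
end set {1,2,4,11,12,15} — state 1 in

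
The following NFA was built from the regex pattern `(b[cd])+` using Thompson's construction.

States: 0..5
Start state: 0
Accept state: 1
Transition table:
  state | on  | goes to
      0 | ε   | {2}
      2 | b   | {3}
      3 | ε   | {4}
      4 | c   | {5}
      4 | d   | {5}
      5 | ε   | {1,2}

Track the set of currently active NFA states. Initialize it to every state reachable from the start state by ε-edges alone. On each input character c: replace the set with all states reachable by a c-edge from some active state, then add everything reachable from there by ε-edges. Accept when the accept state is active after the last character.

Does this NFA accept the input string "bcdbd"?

start: ε-closure({0}) = {0,2}
'b' @ 1: {3,4}
'c' @ 2: {1,2,5}  ✓accept
'd' @ 3: {}  — dead — no transitions
rest 'bd' ignored (set empty)
end set {} — state 1 not in

Answer: REJECT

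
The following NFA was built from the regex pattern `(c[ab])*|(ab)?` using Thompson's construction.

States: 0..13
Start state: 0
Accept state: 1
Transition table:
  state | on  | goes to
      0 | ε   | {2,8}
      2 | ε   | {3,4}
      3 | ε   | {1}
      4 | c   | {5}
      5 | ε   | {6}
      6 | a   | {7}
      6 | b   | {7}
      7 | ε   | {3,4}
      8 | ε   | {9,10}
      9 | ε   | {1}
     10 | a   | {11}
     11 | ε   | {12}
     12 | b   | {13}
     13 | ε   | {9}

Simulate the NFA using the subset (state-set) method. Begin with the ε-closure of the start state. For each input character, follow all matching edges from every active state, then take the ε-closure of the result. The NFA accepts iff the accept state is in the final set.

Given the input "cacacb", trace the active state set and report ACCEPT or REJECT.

Answer: ACCEPT

Derivation:
initial (ε-close {0}): {0,1,2,3,4,8,9,10}
'c' @ 1: {5,6}
'a' @ 2: {1,3,4,7}  (accept∈set)
'c' @ 3: {5,6}
'a' @ 4: {1,3,4,7}  (accept∈set)
'c' @ 5: {5,6}
'b' @ 6: {1,3,4,7}  (accept∈set)
after full input: {1,3,4,7}  (accept=1 in)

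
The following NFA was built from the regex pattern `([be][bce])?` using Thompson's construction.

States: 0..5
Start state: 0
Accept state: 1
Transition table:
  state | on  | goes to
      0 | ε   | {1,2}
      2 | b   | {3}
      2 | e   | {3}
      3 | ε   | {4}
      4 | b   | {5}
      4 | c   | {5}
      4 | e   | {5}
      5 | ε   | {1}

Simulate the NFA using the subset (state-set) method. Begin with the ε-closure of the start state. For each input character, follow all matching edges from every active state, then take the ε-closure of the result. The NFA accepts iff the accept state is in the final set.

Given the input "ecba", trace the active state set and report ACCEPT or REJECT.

Answer: REJECT

Derivation:
start: ε-closure({0}) = {0,1,2}
'e' @ 1: {3,4}
'c' @ 2: {1,5}  ✓accept
'b' @ 3: {}  — dead — no transitions
rest 'a' ignored (set empty)
end set {} — state 1 not in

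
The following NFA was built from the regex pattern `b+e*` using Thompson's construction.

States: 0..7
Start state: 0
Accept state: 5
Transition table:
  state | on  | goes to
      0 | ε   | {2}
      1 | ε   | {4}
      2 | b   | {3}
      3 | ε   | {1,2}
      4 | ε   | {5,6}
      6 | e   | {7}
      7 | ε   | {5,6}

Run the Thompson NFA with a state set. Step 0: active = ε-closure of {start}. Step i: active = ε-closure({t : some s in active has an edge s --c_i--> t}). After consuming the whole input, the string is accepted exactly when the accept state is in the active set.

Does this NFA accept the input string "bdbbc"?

Answer: REJECT

Trace:
S₀ = ε-closure({0}) = {0,2}
'b' @ 1: {1,2,3,4,5,6}  ✓accept
'd' @ 2: {}  — dead — no transitions
rest 'bbc' ignored (set empty)
end set {} — state 5 not in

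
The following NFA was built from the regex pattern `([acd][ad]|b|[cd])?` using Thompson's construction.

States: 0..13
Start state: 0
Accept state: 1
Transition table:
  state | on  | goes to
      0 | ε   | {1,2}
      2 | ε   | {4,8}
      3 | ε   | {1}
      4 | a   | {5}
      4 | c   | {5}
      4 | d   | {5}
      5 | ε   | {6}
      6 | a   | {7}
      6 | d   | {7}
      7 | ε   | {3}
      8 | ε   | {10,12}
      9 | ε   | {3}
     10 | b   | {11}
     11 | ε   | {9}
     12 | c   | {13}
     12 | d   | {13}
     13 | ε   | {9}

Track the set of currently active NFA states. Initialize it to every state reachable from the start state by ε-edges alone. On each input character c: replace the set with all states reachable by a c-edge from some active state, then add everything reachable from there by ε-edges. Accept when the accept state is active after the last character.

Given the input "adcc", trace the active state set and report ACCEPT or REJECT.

Answer: REJECT

Derivation:
initial (ε-close {0}): {0,1,2,4,8,10,12}
'a' @ 1: {5,6}
'd' @ 2: {1,3,7}  (accept∈set)
'c' @ 3: {}  — no active states
rest 'c' ignored (set empty)
end set {} — state 1 not in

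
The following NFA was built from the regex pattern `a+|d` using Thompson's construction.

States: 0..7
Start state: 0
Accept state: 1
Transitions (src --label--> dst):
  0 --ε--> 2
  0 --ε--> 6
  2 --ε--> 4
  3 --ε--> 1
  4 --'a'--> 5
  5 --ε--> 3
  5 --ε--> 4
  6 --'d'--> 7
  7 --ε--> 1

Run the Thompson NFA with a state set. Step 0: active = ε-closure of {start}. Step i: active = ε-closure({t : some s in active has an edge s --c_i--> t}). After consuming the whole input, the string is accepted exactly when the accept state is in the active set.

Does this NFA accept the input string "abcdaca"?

start: ε-closure({0}) = {0,2,4,6}
'a' @ 1: {1,3,4,5}  ✓accept
'b' @ 2: {}  — no active states
rest 'cdaca' ignored (set empty)
final: {}; accept 1 not in set

Answer: REJECT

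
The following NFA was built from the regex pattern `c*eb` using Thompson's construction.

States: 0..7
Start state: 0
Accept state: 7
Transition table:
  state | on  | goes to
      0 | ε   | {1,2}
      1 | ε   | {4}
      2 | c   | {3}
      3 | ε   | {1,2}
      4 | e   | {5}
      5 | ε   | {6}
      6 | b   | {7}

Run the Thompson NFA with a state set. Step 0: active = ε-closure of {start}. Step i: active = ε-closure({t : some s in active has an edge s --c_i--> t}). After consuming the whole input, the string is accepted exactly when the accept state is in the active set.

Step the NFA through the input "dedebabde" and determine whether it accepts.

initial (ε-close {0}): {0,1,2,4}
'd' @ 1: {}  — state set empty
rest 'edebabde' ignored (set empty)
final: {}; accept 7 not in set

Answer: REJECT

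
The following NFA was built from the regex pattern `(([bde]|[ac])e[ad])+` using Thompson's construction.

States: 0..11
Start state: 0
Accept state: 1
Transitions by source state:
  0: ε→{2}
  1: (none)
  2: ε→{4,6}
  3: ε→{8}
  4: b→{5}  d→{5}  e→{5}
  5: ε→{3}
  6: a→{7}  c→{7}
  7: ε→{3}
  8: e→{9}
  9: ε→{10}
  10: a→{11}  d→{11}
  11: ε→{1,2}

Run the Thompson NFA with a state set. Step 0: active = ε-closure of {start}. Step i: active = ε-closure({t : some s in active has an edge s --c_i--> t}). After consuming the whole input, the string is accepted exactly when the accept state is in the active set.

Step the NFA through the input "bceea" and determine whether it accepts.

S₀ = ε-closure({0}) = {0,2,4,6}
'b' @ 1: {3,5,8}
'c' @ 2: {}  — dead — no transitions
rest 'eea' ignored (set empty)
end set {} — state 1 not in

Answer: REJECT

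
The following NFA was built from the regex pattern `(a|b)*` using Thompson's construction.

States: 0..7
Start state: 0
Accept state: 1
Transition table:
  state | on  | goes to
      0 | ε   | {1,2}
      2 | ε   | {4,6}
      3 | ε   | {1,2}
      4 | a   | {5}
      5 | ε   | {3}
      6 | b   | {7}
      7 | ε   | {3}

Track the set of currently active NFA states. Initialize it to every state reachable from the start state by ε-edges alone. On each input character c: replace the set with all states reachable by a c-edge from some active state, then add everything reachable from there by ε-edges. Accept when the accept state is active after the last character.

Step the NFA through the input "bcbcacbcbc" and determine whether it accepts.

Answer: REJECT

Trace:
S₀ = ε-closure({0}) = {0,1,2,4,6}
'b' @ 1: {1,2,3,4,6,7}  (accept∈set)
'c' @ 2: {}  — no active states
rest 'bcacbcbc' ignored (set empty)
after full input: {}  (accept=1 not in)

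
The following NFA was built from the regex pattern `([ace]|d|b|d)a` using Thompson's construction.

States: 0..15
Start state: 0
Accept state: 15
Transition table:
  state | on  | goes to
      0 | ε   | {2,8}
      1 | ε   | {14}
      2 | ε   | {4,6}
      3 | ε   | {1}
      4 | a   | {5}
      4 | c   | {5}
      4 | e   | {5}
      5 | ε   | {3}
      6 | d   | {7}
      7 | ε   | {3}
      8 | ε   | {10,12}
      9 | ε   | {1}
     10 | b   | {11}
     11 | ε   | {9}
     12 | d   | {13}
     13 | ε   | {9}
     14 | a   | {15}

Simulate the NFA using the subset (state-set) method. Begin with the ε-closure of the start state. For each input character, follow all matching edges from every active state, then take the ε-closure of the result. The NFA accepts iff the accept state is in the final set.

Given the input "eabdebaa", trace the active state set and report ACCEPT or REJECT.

Answer: REJECT

Derivation:
initial (ε-close {0}): {0,2,4,6,8,10,12}
'e' @ 1: {1,3,5,14}
'a' @ 2: {15}  (accept∈set)
'b' @ 3: {}  — dead — no transitions
rest 'debaa' ignored (set empty)
after full input: {}  (accept=15 not in)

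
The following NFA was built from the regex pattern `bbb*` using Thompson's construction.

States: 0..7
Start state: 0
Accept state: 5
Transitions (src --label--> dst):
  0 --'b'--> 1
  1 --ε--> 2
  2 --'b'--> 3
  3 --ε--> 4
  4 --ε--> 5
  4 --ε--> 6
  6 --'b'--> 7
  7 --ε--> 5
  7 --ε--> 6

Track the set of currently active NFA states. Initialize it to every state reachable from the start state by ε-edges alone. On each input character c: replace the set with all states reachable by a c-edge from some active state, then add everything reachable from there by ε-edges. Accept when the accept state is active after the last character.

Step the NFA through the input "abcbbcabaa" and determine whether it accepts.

Answer: REJECT

Derivation:
start: ε-closure({0}) = {0}
'a' @ 1: {}  — no active states
rest 'bcbbcabaa' ignored (set empty)
end set {} — state 5 not in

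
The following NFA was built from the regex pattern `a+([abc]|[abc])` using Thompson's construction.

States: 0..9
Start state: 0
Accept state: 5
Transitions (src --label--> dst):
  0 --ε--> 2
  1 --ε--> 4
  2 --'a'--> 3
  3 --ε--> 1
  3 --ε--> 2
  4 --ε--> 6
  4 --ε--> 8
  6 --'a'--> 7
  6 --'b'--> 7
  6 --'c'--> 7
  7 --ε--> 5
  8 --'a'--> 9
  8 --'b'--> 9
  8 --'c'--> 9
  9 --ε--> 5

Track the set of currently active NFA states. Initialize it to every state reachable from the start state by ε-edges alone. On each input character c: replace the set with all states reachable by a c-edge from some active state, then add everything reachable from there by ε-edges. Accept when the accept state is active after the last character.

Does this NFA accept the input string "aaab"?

Answer: ACCEPT

Steps:
initial (ε-close {0}): {0,2}
'a' @ 1: {1,2,3,4,6,8}
'a' @ 2: {1,2,3,4,5,6,7,8,9}  [accepting]
'a' @ 3: {1,2,3,4,5,6,7,8,9}  [accepting]
'b' @ 4: {5,7,9}  [accepting]
end set {5,7,9} — state 5 in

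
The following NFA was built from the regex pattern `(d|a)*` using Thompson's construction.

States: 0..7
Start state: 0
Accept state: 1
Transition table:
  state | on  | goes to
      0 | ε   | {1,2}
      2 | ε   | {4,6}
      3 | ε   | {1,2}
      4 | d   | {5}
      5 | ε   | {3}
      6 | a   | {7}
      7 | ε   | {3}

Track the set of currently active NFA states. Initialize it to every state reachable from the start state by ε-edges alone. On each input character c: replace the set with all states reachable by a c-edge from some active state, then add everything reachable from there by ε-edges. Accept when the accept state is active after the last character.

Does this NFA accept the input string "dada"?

initial (ε-close {0}): {0,1,2,4,6}
'd' @ 1: {1,2,3,4,5,6}  [accepting]
'a' @ 2: {1,2,3,4,6,7}  [accepting]
'd' @ 3: {1,2,3,4,5,6}  [accepting]
'a' @ 4: {1,2,3,4,6,7}  [accepting]
after full input: {1,2,3,4,6,7}  (accept=1 in)

Answer: ACCEPT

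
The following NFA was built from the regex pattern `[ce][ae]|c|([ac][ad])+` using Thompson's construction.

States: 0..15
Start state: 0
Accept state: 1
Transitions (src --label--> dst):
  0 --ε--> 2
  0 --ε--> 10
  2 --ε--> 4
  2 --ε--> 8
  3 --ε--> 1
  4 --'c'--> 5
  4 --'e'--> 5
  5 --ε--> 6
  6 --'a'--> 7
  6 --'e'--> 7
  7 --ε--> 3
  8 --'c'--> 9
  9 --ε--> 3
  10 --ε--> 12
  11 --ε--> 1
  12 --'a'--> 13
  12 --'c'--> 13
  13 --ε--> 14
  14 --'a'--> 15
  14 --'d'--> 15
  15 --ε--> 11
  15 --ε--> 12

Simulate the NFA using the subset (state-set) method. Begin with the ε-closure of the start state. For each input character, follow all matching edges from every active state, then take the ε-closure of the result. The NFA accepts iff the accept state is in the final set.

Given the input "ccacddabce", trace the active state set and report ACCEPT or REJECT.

Answer: REJECT

Trace:
start: ε-closure({0}) = {0,2,4,8,10,12}
'c' @ 1: {1,3,5,6,9,13,14}  ✓accept
'c' @ 2: {}  — dead — no transitions
rest 'acddabce' ignored (set empty)
after full input: {}  (accept=1 not in)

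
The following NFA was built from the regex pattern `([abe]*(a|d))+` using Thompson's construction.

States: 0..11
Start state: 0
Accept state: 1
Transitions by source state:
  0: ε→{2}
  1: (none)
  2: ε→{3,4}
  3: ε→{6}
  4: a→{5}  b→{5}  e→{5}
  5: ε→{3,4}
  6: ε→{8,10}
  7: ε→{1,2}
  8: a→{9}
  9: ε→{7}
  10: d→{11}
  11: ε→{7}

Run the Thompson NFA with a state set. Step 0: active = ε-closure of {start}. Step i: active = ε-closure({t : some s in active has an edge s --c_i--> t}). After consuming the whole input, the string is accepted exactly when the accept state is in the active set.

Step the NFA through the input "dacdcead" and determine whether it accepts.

S₀ = ε-closure({0}) = {0,2,3,4,6,8,10}
'd' @ 1: {1,2,3,4,6,7,8,10,11}  ✓accept
'a' @ 2: {1,2,3,4,5,6,7,8,9,10}  ✓accept
'c' @ 3: {}  — state set empty
rest 'dcead' ignored (set empty)
end set {} — state 1 not in

Answer: REJECT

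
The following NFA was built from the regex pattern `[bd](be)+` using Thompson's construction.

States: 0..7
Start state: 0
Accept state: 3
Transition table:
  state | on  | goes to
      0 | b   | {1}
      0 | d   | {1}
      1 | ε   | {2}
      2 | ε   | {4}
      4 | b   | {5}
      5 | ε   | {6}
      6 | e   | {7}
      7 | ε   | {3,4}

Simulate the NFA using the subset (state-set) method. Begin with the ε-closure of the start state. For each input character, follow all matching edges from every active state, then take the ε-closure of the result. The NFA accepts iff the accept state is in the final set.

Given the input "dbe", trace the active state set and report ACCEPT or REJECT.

initial (ε-close {0}): {0}
'd' @ 1: {1,2,4}
'b' @ 2: {5,6}
'e' @ 3: {3,4,7}  ✓accept
final: {3,4,7}; accept 3 in set

Answer: ACCEPT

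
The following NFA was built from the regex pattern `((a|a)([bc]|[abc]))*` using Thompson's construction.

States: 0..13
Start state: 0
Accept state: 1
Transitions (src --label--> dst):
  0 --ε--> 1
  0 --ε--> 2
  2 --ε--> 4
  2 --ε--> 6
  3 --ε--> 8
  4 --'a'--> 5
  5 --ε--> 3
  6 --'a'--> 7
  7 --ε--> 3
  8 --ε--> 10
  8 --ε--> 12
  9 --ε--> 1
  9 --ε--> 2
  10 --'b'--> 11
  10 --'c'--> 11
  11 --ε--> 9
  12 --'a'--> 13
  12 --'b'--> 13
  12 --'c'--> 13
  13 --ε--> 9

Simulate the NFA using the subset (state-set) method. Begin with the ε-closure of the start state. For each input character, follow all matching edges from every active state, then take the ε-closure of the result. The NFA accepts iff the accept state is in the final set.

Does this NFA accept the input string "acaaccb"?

Answer: REJECT

Trace:
S₀ = ε-closure({0}) = {0,1,2,4,6}
'a' @ 1: {3,5,7,8,10,12}
'c' @ 2: {1,2,4,6,9,11,13}  (accept∈set)
'a' @ 3: {3,5,7,8,10,12}
'a' @ 4: {1,2,4,6,9,13}  (accept∈set)
'c' @ 5: {}  — state set empty
rest 'cb' ignored (set empty)
final: {}; accept 1 not in set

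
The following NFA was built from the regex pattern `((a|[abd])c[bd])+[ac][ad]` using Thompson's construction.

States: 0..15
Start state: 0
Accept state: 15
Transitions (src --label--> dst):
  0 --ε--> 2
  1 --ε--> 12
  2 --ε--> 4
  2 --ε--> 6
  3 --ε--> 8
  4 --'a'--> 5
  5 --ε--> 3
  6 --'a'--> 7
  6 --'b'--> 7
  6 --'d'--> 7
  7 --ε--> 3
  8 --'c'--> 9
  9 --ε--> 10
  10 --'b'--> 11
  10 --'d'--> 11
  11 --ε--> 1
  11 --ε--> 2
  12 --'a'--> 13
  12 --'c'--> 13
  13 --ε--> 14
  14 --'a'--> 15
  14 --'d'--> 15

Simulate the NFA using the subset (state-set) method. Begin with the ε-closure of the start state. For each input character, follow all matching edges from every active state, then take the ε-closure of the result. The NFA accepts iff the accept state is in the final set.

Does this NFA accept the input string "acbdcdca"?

Answer: ACCEPT

Derivation:
initial (ε-close {0}): {0,2,4,6}
'a' @ 1: {3,5,7,8}
'c' @ 2: {9,10}
'b' @ 3: {1,2,4,6,11,12}
'd' @ 4: {3,7,8}
'c' @ 5: {9,10}
'd' @ 6: {1,2,4,6,11,12}
'c' @ 7: {13,14}
'a' @ 8: {15}  ✓accept
after full input: {15}  (accept=15 in)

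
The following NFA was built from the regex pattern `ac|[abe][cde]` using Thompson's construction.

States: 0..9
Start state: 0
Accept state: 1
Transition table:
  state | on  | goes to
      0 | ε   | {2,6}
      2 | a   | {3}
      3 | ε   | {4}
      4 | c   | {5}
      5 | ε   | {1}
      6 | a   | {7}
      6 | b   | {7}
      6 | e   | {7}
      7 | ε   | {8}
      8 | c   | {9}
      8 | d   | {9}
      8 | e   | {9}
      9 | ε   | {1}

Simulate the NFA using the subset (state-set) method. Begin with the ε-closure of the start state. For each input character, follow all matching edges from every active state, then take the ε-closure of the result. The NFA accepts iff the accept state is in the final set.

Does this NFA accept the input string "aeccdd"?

start: ε-closure({0}) = {0,2,6}
'a' @ 1: {3,4,7,8}
'e' @ 2: {1,9}  [accepting]
'c' @ 3: {}  — dead — no transitions
rest 'cdd' ignored (set empty)
after full input: {}  (accept=1 not in)

Answer: REJECT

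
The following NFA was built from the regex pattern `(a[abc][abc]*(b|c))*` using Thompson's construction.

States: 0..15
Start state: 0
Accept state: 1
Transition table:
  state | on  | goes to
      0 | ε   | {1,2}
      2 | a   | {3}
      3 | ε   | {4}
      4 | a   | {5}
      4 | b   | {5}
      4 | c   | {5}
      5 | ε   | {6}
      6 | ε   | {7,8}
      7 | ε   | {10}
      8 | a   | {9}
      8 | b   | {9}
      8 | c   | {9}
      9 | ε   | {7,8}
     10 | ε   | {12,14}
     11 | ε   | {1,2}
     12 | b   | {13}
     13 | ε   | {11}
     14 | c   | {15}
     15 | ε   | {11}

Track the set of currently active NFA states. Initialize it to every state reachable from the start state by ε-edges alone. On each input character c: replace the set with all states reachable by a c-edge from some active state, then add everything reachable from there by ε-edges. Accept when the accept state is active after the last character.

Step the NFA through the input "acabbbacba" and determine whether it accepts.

initial (ε-close {0}): {0,1,2}
'a' @ 1: {3,4}
'c' @ 2: {5,6,7,8,10,12,14}
'a' @ 3: {7,8,9,10,12,14}
'b' @ 4: {1,2,7,8,9,10,11,12,13,14}  [accepting]
'b' @ 5: {1,2,7,8,9,10,11,12,13,14}  [accepting]
'b' @ 6: {1,2,7,8,9,10,11,12,13,14}  [accepting]
'a' @ 7: {3,4,7,8,9,10,12,14}
'c' @ 8: {1,2,5,6,7,8,9,10,11,12,14,15}  [accepting]
'b' @ 9: {1,2,7,8,9,10,11,12,13,14}  [accepting]
'a' @ 10: {3,4,7,8,9,10,12,14}
after full input: {3,4,7,8,9,10,12,14}  (accept=1 not in)

Answer: REJECT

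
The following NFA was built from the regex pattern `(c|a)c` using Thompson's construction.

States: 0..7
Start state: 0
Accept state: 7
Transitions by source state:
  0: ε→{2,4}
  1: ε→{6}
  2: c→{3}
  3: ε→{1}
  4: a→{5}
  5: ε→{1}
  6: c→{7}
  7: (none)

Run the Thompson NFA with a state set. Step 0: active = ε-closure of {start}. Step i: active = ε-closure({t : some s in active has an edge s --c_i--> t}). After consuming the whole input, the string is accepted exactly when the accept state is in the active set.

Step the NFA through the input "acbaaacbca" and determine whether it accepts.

S₀ = ε-closure({0}) = {0,2,4}
'a' @ 1: {1,5,6}
'c' @ 2: {7}  (accept∈set)
'b' @ 3: {}  — dead — no transitions
rest 'aaacbca' ignored (set empty)
final: {}; accept 7 not in set

Answer: REJECT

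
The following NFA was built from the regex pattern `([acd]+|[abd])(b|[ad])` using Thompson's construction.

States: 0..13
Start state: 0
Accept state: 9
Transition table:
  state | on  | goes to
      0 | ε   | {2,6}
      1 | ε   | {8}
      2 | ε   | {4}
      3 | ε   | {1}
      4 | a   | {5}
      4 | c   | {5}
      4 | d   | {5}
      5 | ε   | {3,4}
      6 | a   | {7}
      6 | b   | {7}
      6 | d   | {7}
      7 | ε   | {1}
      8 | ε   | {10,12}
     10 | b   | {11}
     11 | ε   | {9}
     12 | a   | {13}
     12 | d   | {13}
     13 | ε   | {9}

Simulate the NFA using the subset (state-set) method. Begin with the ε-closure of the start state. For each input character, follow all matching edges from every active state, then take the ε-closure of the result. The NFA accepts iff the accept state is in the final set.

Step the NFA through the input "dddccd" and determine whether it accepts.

Answer: ACCEPT

Steps:
initial (ε-close {0}): {0,2,4,6}
'd' @ 1: {1,3,4,5,7,8,10,12}
'd' @ 2: {1,3,4,5,8,9,10,12,13}  (accept∈set)
'd' @ 3: {1,3,4,5,8,9,10,12,13}  (accept∈set)
'c' @ 4: {1,3,4,5,8,10,12}
'c' @ 5: {1,3,4,5,8,10,12}
'd' @ 6: {1,3,4,5,8,9,10,12,13}  (accept∈set)
after full input: {1,3,4,5,8,9,10,12,13}  (accept=9 in)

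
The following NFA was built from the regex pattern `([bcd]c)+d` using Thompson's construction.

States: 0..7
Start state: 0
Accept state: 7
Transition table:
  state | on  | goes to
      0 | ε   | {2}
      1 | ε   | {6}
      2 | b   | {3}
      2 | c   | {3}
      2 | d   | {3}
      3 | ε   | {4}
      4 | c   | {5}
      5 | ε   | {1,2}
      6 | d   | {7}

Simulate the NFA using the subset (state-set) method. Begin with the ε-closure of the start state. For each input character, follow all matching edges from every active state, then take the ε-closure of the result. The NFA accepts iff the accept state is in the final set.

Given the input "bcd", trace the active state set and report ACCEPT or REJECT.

S₀ = ε-closure({0}) = {0,2}
'b' @ 1: {3,4}
'c' @ 2: {1,2,5,6}
'd' @ 3: {3,4,7}  [accepting]
after full input: {3,4,7}  (accept=7 in)

Answer: ACCEPT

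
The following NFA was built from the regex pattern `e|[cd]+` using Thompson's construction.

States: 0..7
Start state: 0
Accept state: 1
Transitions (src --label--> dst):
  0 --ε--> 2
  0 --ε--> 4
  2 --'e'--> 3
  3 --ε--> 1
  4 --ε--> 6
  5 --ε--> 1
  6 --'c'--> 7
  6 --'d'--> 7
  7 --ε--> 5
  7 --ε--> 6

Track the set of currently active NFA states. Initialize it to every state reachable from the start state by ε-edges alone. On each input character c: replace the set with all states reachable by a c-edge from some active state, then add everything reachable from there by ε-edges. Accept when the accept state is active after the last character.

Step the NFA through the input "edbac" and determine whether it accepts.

Answer: REJECT

Derivation:
initial (ε-close {0}): {0,2,4,6}
'e' @ 1: {1,3}  ✓accept
'd' @ 2: {}  — dead — no transitions
rest 'bac' ignored (set empty)
final: {}; accept 1 not in set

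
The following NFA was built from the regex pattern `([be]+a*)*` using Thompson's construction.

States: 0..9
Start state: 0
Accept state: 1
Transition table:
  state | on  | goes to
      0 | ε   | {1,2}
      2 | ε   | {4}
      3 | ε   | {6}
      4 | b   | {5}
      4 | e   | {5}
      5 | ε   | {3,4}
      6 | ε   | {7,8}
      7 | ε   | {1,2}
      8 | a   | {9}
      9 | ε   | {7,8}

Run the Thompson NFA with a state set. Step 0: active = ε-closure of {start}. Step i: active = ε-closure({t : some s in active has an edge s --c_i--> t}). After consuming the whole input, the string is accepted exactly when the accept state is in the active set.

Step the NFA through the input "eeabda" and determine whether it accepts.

Answer: REJECT

Derivation:
initial (ε-close {0}): {0,1,2,4}
'e' @ 1: {1,2,3,4,5,6,7,8}  [accepting]
'e' @ 2: {1,2,3,4,5,6,7,8}  [accepting]
'a' @ 3: {1,2,4,7,8,9}  [accepting]
'b' @ 4: {1,2,3,4,5,6,7,8}  [accepting]
'd' @ 5: {}  — dead — no transitions
rest 'a' ignored (set empty)
final: {}; accept 1 not in set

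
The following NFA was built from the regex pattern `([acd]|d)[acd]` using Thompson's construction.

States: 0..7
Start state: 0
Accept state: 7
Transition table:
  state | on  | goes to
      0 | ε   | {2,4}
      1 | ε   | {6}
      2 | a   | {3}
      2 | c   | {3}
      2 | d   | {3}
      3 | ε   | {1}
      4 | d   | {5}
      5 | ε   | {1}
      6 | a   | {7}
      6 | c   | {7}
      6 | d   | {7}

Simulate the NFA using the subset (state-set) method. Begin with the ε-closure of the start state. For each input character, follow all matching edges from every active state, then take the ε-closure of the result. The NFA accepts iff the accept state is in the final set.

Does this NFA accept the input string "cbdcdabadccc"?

Answer: REJECT

Derivation:
S₀ = ε-closure({0}) = {0,2,4}
'c' @ 1: {1,3,6}
'b' @ 2: {}  — no active states
rest 'dcdabadccc' ignored (set empty)
end set {} — state 7 not in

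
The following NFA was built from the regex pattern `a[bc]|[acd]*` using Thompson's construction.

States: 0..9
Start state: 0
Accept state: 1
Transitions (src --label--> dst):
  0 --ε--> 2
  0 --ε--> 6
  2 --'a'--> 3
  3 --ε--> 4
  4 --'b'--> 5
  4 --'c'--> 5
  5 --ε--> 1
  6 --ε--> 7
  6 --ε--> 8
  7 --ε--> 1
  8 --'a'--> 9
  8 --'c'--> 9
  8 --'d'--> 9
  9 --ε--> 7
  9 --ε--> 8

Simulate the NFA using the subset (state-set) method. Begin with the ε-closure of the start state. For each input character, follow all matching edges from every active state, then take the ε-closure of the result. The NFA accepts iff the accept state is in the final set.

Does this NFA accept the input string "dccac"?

start: ε-closure({0}) = {0,1,2,6,7,8}
'd' @ 1: {1,7,8,9}  [accepting]
'c' @ 2: {1,7,8,9}  [accepting]
'c' @ 3: {1,7,8,9}  [accepting]
'a' @ 4: {1,7,8,9}  [accepting]
'c' @ 5: {1,7,8,9}  [accepting]
end set {1,7,8,9} — state 1 in

Answer: ACCEPT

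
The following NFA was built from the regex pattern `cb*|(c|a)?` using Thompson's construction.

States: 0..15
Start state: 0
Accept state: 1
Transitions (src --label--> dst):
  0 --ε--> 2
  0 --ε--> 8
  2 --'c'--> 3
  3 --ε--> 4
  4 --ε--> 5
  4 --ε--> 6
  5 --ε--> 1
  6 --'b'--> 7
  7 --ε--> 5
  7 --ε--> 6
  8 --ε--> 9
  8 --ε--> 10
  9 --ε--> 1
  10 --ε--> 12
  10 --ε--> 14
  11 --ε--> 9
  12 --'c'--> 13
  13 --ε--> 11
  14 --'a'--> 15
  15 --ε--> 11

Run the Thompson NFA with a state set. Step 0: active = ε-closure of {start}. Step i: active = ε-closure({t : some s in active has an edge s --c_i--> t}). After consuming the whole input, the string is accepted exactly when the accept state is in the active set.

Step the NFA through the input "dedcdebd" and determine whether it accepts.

Answer: REJECT

Steps:
initial (ε-close {0}): {0,1,2,8,9,10,12,14}
'd' @ 1: {}  — dead — no transitions
rest 'edcdebd' ignored (set empty)
after full input: {}  (accept=1 not in)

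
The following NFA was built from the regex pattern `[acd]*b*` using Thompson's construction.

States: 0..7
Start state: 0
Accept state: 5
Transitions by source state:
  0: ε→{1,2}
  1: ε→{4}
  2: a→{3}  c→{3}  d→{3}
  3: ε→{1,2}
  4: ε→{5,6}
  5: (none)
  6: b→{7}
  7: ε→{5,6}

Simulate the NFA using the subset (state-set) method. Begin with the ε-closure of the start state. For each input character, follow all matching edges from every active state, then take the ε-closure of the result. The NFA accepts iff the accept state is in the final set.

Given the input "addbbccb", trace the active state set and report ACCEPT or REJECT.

Answer: REJECT

Trace:
initial (ε-close {0}): {0,1,2,4,5,6}
'a' @ 1: {1,2,3,4,5,6}  ✓accept
'd' @ 2: {1,2,3,4,5,6}  ✓accept
'd' @ 3: {1,2,3,4,5,6}  ✓accept
'b' @ 4: {5,6,7}  ✓accept
'b' @ 5: {5,6,7}  ✓accept
'c' @ 6: {}  — state set empty
rest 'cb' ignored (set empty)
after full input: {}  (accept=5 not in)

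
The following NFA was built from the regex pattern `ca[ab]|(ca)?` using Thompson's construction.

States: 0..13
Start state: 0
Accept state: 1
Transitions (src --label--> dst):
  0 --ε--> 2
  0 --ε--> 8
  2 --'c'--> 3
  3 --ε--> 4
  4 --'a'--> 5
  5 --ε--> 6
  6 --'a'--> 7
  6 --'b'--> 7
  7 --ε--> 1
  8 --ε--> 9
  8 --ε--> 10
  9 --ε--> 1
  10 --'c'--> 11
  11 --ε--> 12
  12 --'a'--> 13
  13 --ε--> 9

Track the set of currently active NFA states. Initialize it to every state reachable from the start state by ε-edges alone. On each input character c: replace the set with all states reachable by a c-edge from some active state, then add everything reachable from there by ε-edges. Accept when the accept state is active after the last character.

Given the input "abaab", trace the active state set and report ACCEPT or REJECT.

initial (ε-close {0}): {0,1,2,8,9,10}
'a' @ 1: {}  — state set empty
rest 'baab' ignored (set empty)
end set {} — state 1 not in

Answer: REJECT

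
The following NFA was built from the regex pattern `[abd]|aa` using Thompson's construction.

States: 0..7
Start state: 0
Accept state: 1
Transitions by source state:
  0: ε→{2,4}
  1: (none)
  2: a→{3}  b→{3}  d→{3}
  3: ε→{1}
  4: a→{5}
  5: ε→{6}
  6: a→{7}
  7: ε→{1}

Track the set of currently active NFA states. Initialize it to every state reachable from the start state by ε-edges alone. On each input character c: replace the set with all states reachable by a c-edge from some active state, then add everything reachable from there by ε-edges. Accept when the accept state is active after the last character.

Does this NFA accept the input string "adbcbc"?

start: ε-closure({0}) = {0,2,4}
'a' @ 1: {1,3,5,6}  (accept∈set)
'd' @ 2: {}  — dead — no transitions
rest 'bcbc' ignored (set empty)
final: {}; accept 1 not in set

Answer: REJECT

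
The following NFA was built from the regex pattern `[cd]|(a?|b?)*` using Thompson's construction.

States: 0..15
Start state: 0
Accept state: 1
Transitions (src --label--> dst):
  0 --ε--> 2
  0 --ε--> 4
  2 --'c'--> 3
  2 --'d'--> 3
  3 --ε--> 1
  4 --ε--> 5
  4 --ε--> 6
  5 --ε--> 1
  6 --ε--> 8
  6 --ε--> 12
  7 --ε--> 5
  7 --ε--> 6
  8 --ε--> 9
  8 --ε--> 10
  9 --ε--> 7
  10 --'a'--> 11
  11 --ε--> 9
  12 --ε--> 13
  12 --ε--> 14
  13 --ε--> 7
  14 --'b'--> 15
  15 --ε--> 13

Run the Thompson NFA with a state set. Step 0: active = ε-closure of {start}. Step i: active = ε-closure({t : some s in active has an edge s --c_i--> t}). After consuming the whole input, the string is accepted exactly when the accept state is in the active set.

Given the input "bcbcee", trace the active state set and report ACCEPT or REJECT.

start: ε-closure({0}) = {0,1,2,4,5,6,7,8,9,10,12,13,14}
'b' @ 1: {1,5,6,7,8,9,10,12,13,14,15}  (accept∈set)
'c' @ 2: {}  — dead — no transitions
rest 'bcee' ignored (set empty)
after full input: {}  (accept=1 not in)

Answer: REJECT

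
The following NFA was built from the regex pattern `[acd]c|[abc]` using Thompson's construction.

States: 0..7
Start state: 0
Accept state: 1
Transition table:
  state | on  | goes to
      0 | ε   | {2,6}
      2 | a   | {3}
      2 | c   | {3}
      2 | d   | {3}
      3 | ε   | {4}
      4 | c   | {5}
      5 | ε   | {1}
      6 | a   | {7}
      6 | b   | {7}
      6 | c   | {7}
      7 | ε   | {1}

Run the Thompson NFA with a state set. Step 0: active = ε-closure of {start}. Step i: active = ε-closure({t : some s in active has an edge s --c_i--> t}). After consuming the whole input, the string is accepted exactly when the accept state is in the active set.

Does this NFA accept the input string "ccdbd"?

Answer: REJECT

Trace:
start: ε-closure({0}) = {0,2,6}
'c' @ 1: {1,3,4,7}  (accept∈set)
'c' @ 2: {1,5}  (accept∈set)
'd' @ 3: {}  — state set empty
rest 'bd' ignored (set empty)
final: {}; accept 1 not in set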